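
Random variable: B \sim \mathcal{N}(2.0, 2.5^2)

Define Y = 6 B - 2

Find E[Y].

For Y = 6B - 2:
E[Y] = 6 * E[B] - 2
E[B] = 2.0 = 2
E[Y] = 6 * 2 - 2 = 10

10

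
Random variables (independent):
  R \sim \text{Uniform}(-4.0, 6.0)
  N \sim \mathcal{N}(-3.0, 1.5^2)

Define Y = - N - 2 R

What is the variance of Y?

For independent RVs: Var(aX + bY) = a²Var(X) + b²Var(Y)
Var(R) = 8.3333333
Var(N) = 2.25
Var(Y) = (-2)²*8.3333333 + (-1)²*2.25
= 4*8.3333333 + 1*2.25 = 35.583333

35.583333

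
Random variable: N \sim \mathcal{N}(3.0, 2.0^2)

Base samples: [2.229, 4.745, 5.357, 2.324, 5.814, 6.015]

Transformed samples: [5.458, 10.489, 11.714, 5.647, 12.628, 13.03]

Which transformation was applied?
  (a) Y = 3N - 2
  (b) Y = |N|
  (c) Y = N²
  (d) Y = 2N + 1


Checking option (d) Y = 2N + 1:
  N = 2.229 -> Y = 5.458 ✓
  N = 4.745 -> Y = 10.489 ✓
  N = 5.357 -> Y = 11.714 ✓
All samples match this transformation.

(d) 2N + 1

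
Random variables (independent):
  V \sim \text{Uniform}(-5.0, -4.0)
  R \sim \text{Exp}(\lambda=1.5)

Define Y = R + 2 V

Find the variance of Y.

For independent RVs: Var(aX + bY) = a²Var(X) + b²Var(Y)
Var(V) = 0.083333333
Var(R) = 0.44444444
Var(Y) = 2²*0.083333333 + 1²*0.44444444
= 4*0.083333333 + 1*0.44444444 = 0.77777778

0.77777778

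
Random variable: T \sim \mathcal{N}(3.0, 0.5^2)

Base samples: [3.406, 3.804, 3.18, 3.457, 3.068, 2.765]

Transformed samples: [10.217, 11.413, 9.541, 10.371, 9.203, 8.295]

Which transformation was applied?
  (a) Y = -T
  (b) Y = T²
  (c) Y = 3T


Checking option (c) Y = 3T:
  T = 3.406 -> Y = 10.217 ✓
  T = 3.804 -> Y = 11.413 ✓
  T = 3.18 -> Y = 9.541 ✓
All samples match this transformation.

(c) 3T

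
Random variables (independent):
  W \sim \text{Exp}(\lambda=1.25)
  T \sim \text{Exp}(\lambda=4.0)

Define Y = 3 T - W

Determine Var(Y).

For independent RVs: Var(aX + bY) = a²Var(X) + b²Var(Y)
Var(W) = 0.64
Var(T) = 0.0625
Var(Y) = (-1)²*0.64 + 3²*0.0625
= 1*0.64 + 9*0.0625 = 1.2025

1.2025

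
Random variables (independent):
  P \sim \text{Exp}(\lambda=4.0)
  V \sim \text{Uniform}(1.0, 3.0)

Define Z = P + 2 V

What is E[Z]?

E[Z] = 1*E[P] + 2*E[V]
E[P] = 0.25
E[V] = 2
E[Z] = 1*0.25 + 2*2 = 4.25

4.25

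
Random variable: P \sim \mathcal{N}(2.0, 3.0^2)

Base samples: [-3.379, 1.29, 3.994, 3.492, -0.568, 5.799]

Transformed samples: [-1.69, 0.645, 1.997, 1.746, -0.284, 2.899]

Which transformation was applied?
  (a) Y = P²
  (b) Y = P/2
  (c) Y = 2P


Checking option (b) Y = P/2:
  P = -3.379 -> Y = -1.69 ✓
  P = 1.29 -> Y = 0.645 ✓
  P = 3.994 -> Y = 1.997 ✓
All samples match this transformation.

(b) P/2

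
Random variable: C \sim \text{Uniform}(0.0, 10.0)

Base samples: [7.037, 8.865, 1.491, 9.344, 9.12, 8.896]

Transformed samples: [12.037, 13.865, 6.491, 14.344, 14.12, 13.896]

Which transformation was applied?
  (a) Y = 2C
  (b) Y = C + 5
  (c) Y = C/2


Checking option (b) Y = C + 5:
  C = 7.037 -> Y = 12.037 ✓
  C = 8.865 -> Y = 13.865 ✓
  C = 1.491 -> Y = 6.491 ✓
All samples match this transformation.

(b) C + 5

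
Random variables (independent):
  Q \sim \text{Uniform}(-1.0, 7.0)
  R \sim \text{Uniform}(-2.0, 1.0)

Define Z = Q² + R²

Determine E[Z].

E[Z] = E[Q²] + E[R²]
E[Q²] = Var(Q) + E[Q]² = 5.3333333 + 9 = 14.333333
E[R²] = Var(R) + E[R]² = 0.75 + 0.25 = 1
E[Z] = 14.333333 + 1 = 15.333333

15.333333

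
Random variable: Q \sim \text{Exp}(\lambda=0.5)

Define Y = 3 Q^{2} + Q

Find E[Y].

E[Y] = 3*E[Q²] + 1*E[Q]
E[Q] = 2
E[Q²] = Var(Q) + (E[Q])² = 4 + 4 = 8
E[Y] = 3*8 + 1*2 = 26

26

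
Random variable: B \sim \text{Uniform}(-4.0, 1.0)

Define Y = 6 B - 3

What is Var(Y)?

For Y = aB + b: Var(Y) = a² * Var(B)
Var(B) = (1 + 4)^2/12 = 2.0833333
Var(Y) = 6² * 2.0833333 = 36 * 2.0833333 = 75

75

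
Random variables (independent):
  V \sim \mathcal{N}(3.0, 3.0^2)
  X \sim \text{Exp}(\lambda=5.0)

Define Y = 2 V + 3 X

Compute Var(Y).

For independent RVs: Var(aX + bY) = a²Var(X) + b²Var(Y)
Var(V) = 9
Var(X) = 0.04
Var(Y) = 2²*9 + 3²*0.04
= 4*9 + 9*0.04 = 36.36

36.36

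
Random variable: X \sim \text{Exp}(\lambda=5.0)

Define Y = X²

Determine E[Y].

E[X²] = Var(X) + (E[X])² = 0.04 + 0.04 = 0.08

0.08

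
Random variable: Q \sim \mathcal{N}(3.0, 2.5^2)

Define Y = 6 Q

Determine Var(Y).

For Y = aQ + b: Var(Y) = a² * Var(Q)
Var(Q) = 2.5^2 = 6.25
Var(Y) = 6² * 6.25 = 36 * 6.25 = 225

225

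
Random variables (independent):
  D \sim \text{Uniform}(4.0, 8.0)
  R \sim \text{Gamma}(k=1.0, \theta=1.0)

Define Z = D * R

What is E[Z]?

For independent RVs: E[XY] = E[X]*E[Y]
E[D] = 6
E[R] = 1
E[Z] = 6 * 1 = 6

6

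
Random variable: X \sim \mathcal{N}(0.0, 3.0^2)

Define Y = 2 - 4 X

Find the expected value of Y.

For Y = -4X + 2:
E[Y] = -4 * E[X] + 2
E[X] = 0.0 = 0
E[Y] = -4 * 0 + 2 = 2

2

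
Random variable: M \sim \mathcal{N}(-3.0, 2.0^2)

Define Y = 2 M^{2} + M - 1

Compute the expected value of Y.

E[Y] = 2*E[M²] + 1*E[M] - 1
E[M] = -3
E[M²] = Var(M) + (E[M])² = 4 + 9 = 13
E[Y] = 2*13 + 1*(-3) - 1 = 22

22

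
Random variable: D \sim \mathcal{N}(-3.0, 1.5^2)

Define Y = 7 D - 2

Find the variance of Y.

For Y = aD + b: Var(Y) = a² * Var(D)
Var(D) = 1.5^2 = 2.25
Var(Y) = 7² * 2.25 = 49 * 2.25 = 110.25

110.25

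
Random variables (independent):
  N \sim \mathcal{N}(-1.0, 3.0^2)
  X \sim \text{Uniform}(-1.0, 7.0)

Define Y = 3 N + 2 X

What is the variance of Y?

For independent RVs: Var(aX + bY) = a²Var(X) + b²Var(Y)
Var(N) = 9
Var(X) = 5.3333333
Var(Y) = 3²*9 + 2²*5.3333333
= 9*9 + 4*5.3333333 = 102.33333

102.33333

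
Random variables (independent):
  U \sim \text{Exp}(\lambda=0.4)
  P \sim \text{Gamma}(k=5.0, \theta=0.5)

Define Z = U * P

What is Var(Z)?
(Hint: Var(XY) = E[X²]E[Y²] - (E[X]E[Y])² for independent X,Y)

Var(XY) = E[X²]E[Y²] - (E[X]E[Y])²
E[U] = 2.5, Var(U) = 6.25
E[P] = 2.5, Var(P) = 1.25
E[U²] = 6.25 + 2.5² = 12.5
E[P²] = 1.25 + 2.5² = 7.5
Var(Z) = 12.5*7.5 - (2.5*2.5)²
= 93.75 - 39.0625 = 54.6875

54.6875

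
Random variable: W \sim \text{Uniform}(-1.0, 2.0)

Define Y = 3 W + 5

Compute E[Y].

For Y = 3W + 5:
E[Y] = 3 * E[W] + 5
E[W] = (-1 + 2)/2 = 0.5
E[Y] = 3 * 0.5 + 5 = 6.5

6.5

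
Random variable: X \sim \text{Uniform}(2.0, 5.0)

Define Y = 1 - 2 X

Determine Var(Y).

For Y = aX + b: Var(Y) = a² * Var(X)
Var(X) = (5 - 2)^2/12 = 0.75
Var(Y) = (-2)² * 0.75 = 4 * 0.75 = 3

3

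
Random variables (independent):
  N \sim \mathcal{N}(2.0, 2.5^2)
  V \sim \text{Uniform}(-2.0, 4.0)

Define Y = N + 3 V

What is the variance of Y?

For independent RVs: Var(aX + bY) = a²Var(X) + b²Var(Y)
Var(N) = 6.25
Var(V) = 3
Var(Y) = 1²*6.25 + 3²*3
= 1*6.25 + 9*3 = 33.25

33.25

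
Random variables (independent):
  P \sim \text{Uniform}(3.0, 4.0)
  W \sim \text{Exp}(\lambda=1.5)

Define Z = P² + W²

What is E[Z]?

E[Z] = E[P²] + E[W²]
E[P²] = Var(P) + E[P]² = 0.083333333 + 12.25 = 12.333333
E[W²] = Var(W) + E[W]² = 0.44444444 + 0.44444444 = 0.88888889
E[Z] = 12.333333 + 0.88888889 = 13.222222

13.222222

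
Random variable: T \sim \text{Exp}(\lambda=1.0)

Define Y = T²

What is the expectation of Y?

E[T²] = Var(T) + (E[T])² = 1 + 1 = 2

2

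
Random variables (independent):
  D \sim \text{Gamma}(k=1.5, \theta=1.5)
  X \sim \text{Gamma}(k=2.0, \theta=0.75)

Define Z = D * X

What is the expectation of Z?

For independent RVs: E[XY] = E[X]*E[Y]
E[D] = 2.25
E[X] = 1.5
E[Z] = 2.25 * 1.5 = 3.375

3.375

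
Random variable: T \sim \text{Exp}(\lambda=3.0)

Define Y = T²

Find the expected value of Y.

Using E[X²] = Var(X) + (E[X])²:
E[T] = 0.33333333
Var(T) = 1/3.0^2 = 0.11111111
E[T²] = 0.11111111 + 0.33333333² = 0.11111111 + 0.11111111 = 0.22222222

0.22222222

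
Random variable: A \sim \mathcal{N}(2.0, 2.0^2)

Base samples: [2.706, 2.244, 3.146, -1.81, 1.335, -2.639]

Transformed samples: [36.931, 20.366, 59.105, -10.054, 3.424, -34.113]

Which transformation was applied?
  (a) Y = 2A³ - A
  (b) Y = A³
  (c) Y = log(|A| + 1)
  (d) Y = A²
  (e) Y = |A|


Checking option (a) Y = 2A³ - A:
  A = 2.706 -> Y = 36.931 ✓
  A = 2.244 -> Y = 20.366 ✓
  A = 3.146 -> Y = 59.105 ✓
All samples match this transformation.

(a) 2A³ - A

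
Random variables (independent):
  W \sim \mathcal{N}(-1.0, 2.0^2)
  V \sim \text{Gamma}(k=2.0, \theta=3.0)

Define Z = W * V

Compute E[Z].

For independent RVs: E[XY] = E[X]*E[Y]
E[W] = -1
E[V] = 6
E[Z] = -1 * 6 = -6

-6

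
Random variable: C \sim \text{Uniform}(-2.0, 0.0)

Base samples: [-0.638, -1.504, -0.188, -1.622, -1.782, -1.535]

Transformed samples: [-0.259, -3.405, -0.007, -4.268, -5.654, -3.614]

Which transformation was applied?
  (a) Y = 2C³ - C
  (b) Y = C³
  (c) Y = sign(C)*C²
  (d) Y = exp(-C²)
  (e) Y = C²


Checking option (b) Y = C³:
  C = -0.638 -> Y = -0.259 ✓
  C = -1.504 -> Y = -3.405 ✓
  C = -0.188 -> Y = -0.007 ✓
All samples match this transformation.

(b) C³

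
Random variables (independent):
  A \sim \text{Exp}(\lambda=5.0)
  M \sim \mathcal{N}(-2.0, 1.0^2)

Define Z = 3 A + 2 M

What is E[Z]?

E[Z] = 3*E[A] + 2*E[M]
E[A] = 0.2
E[M] = -2
E[Z] = 3*0.2 + 2*(-2) = -3.4

-3.4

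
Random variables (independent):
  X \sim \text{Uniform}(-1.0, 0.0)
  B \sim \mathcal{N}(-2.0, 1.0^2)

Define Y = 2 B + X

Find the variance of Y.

For independent RVs: Var(aX + bY) = a²Var(X) + b²Var(Y)
Var(X) = 0.083333333
Var(B) = 1
Var(Y) = 1²*0.083333333 + 2²*1
= 1*0.083333333 + 4*1 = 4.0833333

4.0833333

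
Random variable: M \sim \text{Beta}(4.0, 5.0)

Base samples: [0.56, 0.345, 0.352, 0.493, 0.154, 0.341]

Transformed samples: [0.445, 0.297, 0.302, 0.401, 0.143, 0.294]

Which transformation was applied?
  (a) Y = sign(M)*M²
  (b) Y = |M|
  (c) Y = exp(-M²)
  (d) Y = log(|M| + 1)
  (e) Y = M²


Checking option (d) Y = log(|M| + 1):
  M = 0.56 -> Y = 0.445 ✓
  M = 0.345 -> Y = 0.297 ✓
  M = 0.352 -> Y = 0.302 ✓
All samples match this transformation.

(d) log(|M| + 1)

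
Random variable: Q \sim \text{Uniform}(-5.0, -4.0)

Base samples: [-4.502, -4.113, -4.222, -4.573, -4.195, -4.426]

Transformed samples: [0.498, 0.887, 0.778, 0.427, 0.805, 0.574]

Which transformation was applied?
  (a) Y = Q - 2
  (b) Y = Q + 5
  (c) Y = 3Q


Checking option (b) Y = Q + 5:
  Q = -4.502 -> Y = 0.498 ✓
  Q = -4.113 -> Y = 0.887 ✓
  Q = -4.222 -> Y = 0.778 ✓
All samples match this transformation.

(b) Q + 5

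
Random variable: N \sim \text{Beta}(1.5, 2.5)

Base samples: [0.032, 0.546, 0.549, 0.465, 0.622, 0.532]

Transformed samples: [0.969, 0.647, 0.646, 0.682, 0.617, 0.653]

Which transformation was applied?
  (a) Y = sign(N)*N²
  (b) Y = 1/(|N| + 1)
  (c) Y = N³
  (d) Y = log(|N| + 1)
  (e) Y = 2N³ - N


Checking option (b) Y = 1/(|N| + 1):
  N = 0.032 -> Y = 0.969 ✓
  N = 0.546 -> Y = 0.647 ✓
  N = 0.549 -> Y = 0.646 ✓
All samples match this transformation.

(b) 1/(|N| + 1)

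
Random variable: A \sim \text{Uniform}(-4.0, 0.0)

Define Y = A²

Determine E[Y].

E[A²] = Var(A) + (E[A])² = 1.3333333 + 4 = 5.3333333

5.3333333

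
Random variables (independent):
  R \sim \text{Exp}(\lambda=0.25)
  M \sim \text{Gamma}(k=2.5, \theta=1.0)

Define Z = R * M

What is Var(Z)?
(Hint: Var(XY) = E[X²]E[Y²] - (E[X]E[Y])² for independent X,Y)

Var(XY) = E[X²]E[Y²] - (E[X]E[Y])²
E[R] = 4, Var(R) = 16
E[M] = 2.5, Var(M) = 2.5
E[R²] = 16 + 4² = 32
E[M²] = 2.5 + 2.5² = 8.75
Var(Z) = 32*8.75 - (4*2.5)²
= 280 - 100 = 180

180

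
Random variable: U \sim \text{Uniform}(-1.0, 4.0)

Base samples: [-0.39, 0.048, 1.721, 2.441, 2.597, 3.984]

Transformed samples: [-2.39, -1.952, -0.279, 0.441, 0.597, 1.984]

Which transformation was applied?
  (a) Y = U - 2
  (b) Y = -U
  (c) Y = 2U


Checking option (a) Y = U - 2:
  U = -0.39 -> Y = -2.39 ✓
  U = 0.048 -> Y = -1.952 ✓
  U = 1.721 -> Y = -0.279 ✓
All samples match this transformation.

(a) U - 2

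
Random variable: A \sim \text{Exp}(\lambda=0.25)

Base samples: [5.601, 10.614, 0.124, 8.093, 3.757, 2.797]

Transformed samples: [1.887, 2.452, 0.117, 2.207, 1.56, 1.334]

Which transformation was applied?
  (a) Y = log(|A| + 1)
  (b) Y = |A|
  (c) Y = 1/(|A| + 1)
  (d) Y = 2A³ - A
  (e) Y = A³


Checking option (a) Y = log(|A| + 1):
  A = 5.601 -> Y = 1.887 ✓
  A = 10.614 -> Y = 2.452 ✓
  A = 0.124 -> Y = 0.117 ✓
All samples match this transformation.

(a) log(|A| + 1)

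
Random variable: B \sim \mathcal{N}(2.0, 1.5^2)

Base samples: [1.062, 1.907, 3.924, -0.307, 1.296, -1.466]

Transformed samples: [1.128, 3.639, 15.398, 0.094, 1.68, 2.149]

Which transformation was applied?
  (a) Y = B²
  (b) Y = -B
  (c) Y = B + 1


Checking option (a) Y = B²:
  B = 1.062 -> Y = 1.128 ✓
  B = 1.907 -> Y = 3.639 ✓
  B = 3.924 -> Y = 15.398 ✓
All samples match this transformation.

(a) B²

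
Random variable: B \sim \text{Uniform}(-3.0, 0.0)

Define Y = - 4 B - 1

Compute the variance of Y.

For Y = aB + b: Var(Y) = a² * Var(B)
Var(B) = (0 + 3)^2/12 = 0.75
Var(Y) = (-4)² * 0.75 = 16 * 0.75 = 12

12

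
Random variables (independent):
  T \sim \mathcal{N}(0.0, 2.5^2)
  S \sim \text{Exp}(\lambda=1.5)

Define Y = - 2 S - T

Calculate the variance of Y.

For independent RVs: Var(aX + bY) = a²Var(X) + b²Var(Y)
Var(T) = 6.25
Var(S) = 0.44444444
Var(Y) = (-1)²*6.25 + (-2)²*0.44444444
= 1*6.25 + 4*0.44444444 = 8.0277778

8.0277778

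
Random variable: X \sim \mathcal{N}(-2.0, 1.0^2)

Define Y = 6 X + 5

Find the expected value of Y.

For Y = 6X + 5:
E[Y] = 6 * E[X] + 5
E[X] = -2.0 = -2
E[Y] = 6 * (-2) + 5 = -7

-7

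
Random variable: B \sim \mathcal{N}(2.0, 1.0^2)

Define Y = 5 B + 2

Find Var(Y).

For Y = aB + b: Var(Y) = a² * Var(B)
Var(B) = 1.0^2 = 1
Var(Y) = 5² * 1 = 25 * 1 = 25

25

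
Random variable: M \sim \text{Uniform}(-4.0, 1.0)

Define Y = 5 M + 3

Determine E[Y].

For Y = 5M + 3:
E[Y] = 5 * E[M] + 3
E[M] = (-4 + 1)/2 = -1.5
E[Y] = 5 * (-1.5) + 3 = -4.5

-4.5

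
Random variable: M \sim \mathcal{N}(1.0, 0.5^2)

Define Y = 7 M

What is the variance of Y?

For Y = aM + b: Var(Y) = a² * Var(M)
Var(M) = 0.5^2 = 0.25
Var(Y) = 7² * 0.25 = 49 * 0.25 = 12.25

12.25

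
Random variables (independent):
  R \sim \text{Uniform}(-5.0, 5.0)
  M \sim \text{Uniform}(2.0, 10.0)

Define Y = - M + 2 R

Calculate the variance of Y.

For independent RVs: Var(aX + bY) = a²Var(X) + b²Var(Y)
Var(R) = 8.3333333
Var(M) = 5.3333333
Var(Y) = 2²*8.3333333 + (-1)²*5.3333333
= 4*8.3333333 + 1*5.3333333 = 38.666667

38.666667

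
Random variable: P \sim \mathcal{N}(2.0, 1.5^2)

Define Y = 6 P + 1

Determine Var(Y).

For Y = aP + b: Var(Y) = a² * Var(P)
Var(P) = 1.5^2 = 2.25
Var(Y) = 6² * 2.25 = 36 * 2.25 = 81

81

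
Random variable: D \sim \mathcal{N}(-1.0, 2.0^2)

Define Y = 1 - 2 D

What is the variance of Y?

For Y = aD + b: Var(Y) = a² * Var(D)
Var(D) = 2.0^2 = 4
Var(Y) = (-2)² * 4 = 4 * 4 = 16

16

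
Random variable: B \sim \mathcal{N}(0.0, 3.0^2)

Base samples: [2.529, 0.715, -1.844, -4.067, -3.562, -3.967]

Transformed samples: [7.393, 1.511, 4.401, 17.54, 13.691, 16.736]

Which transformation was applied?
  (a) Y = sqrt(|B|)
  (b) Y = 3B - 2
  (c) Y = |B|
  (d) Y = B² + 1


Checking option (d) Y = B² + 1:
  B = 2.529 -> Y = 7.393 ✓
  B = 0.715 -> Y = 1.511 ✓
  B = -1.844 -> Y = 4.401 ✓
All samples match this transformation.

(d) B² + 1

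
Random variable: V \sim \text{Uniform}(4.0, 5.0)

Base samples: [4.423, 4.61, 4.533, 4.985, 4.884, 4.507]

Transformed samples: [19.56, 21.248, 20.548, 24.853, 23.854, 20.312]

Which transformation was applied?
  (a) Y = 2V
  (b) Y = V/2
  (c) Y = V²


Checking option (c) Y = V²:
  V = 4.423 -> Y = 19.56 ✓
  V = 4.61 -> Y = 21.248 ✓
  V = 4.533 -> Y = 20.548 ✓
All samples match this transformation.

(c) V²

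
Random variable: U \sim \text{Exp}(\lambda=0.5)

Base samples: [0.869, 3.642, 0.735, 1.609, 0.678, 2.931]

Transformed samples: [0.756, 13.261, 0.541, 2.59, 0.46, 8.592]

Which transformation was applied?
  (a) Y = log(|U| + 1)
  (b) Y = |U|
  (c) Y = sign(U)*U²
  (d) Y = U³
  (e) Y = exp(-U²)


Checking option (c) Y = sign(U)*U²:
  U = 0.869 -> Y = 0.756 ✓
  U = 3.642 -> Y = 13.261 ✓
  U = 0.735 -> Y = 0.541 ✓
All samples match this transformation.

(c) sign(U)*U²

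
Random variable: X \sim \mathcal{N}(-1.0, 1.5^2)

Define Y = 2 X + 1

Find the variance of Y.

For Y = aX + b: Var(Y) = a² * Var(X)
Var(X) = 1.5^2 = 2.25
Var(Y) = 2² * 2.25 = 4 * 2.25 = 9

9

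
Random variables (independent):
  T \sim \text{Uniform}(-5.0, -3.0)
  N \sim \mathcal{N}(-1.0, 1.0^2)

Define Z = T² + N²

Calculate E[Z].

E[Z] = E[T²] + E[N²]
E[T²] = Var(T) + E[T]² = 0.33333333 + 16 = 16.333333
E[N²] = Var(N) + E[N]² = 1 + 1 = 2
E[Z] = 16.333333 + 2 = 18.333333

18.333333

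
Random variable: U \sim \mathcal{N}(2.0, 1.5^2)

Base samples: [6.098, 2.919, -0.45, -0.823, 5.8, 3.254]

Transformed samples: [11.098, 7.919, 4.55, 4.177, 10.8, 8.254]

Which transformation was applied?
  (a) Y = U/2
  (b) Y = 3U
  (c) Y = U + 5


Checking option (c) Y = U + 5:
  U = 6.098 -> Y = 11.098 ✓
  U = 2.919 -> Y = 7.919 ✓
  U = -0.45 -> Y = 4.55 ✓
All samples match this transformation.

(c) U + 5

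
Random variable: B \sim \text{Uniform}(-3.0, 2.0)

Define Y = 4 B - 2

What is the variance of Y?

For Y = aB + b: Var(Y) = a² * Var(B)
Var(B) = (2 + 3)^2/12 = 2.0833333
Var(Y) = 4² * 2.0833333 = 16 * 2.0833333 = 33.333333

33.333333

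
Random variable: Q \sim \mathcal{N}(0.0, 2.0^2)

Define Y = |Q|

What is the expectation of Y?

For X ~ N(0, 2.0²), E[|X|] = sigma * sqrt(2/pi)
= 2.0 * sqrt(2/pi) = 1.5957691

1.5957691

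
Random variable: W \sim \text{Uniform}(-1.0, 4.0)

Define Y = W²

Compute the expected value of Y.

Using E[X²] = Var(X) + (E[X])²:
E[W] = 1.5
Var(W) = (4 + 1)^2/12 = 2.0833333
E[W²] = 2.0833333 + 1.5² = 2.0833333 + 2.25 = 4.3333333

4.3333333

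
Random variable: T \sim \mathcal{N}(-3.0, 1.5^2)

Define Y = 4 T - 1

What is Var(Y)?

For Y = aT + b: Var(Y) = a² * Var(T)
Var(T) = 1.5^2 = 2.25
Var(Y) = 4² * 2.25 = 16 * 2.25 = 36

36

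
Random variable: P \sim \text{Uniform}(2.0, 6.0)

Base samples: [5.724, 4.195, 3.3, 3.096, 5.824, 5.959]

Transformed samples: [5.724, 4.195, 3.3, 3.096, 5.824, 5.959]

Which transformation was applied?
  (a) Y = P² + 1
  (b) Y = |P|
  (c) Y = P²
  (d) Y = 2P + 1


Checking option (b) Y = |P|:
  P = 5.724 -> Y = 5.724 ✓
  P = 4.195 -> Y = 4.195 ✓
  P = 3.3 -> Y = 3.3 ✓
All samples match this transformation.

(b) |P|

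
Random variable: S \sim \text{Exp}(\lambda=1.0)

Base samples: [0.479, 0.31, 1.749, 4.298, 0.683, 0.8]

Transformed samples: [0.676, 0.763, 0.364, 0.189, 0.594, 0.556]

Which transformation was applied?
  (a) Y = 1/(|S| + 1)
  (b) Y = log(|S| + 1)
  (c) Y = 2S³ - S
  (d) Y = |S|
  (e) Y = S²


Checking option (a) Y = 1/(|S| + 1):
  S = 0.479 -> Y = 0.676 ✓
  S = 0.31 -> Y = 0.763 ✓
  S = 1.749 -> Y = 0.364 ✓
All samples match this transformation.

(a) 1/(|S| + 1)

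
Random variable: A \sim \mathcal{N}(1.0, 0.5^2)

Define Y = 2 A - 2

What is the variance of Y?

For Y = aA + b: Var(Y) = a² * Var(A)
Var(A) = 0.5^2 = 0.25
Var(Y) = 2² * 0.25 = 4 * 0.25 = 1

1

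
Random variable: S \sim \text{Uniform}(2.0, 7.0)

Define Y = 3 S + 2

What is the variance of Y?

For Y = aS + b: Var(Y) = a² * Var(S)
Var(S) = (7 - 2)^2/12 = 2.0833333
Var(Y) = 3² * 2.0833333 = 9 * 2.0833333 = 18.75

18.75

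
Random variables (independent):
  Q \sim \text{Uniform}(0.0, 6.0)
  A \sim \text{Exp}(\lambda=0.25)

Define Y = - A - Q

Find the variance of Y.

For independent RVs: Var(aX + bY) = a²Var(X) + b²Var(Y)
Var(Q) = 3
Var(A) = 16
Var(Y) = (-1)²*3 + (-1)²*16
= 1*3 + 1*16 = 19

19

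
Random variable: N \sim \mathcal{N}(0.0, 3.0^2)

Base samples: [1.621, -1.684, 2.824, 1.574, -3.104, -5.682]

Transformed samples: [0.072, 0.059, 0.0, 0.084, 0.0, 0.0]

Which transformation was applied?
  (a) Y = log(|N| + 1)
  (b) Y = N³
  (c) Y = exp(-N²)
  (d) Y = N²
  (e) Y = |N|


Checking option (c) Y = exp(-N²):
  N = 1.621 -> Y = 0.072 ✓
  N = -1.684 -> Y = 0.059 ✓
  N = 2.824 -> Y = 0.0 ✓
All samples match this transformation.

(c) exp(-N²)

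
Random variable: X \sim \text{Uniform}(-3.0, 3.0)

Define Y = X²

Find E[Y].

E[X²] = Var(X) + (E[X])² = 3 + 0 = 3

3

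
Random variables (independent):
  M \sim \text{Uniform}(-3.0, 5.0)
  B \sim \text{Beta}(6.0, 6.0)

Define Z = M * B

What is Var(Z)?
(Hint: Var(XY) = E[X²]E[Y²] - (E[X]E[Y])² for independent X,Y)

Var(XY) = E[X²]E[Y²] - (E[X]E[Y])²
E[M] = 1, Var(M) = 5.3333333
E[B] = 0.5, Var(B) = 0.019230769
E[M²] = 5.3333333 + 1² = 6.3333333
E[B²] = 0.019230769 + 0.5² = 0.26923077
Var(Z) = 6.3333333*0.26923077 - (1*0.5)²
= 1.7051282 - 0.25 = 1.4551282

1.4551282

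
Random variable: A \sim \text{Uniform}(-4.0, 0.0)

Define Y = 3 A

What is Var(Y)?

For Y = aA + b: Var(Y) = a² * Var(A)
Var(A) = (0 + 4)^2/12 = 1.3333333
Var(Y) = 3² * 1.3333333 = 9 * 1.3333333 = 12

12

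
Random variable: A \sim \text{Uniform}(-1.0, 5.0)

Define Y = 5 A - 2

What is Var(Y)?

For Y = aA + b: Var(Y) = a² * Var(A)
Var(A) = (5 + 1)^2/12 = 3
Var(Y) = 5² * 3 = 25 * 3 = 75

75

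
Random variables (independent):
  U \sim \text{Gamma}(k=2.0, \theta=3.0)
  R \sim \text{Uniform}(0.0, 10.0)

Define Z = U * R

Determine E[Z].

For independent RVs: E[XY] = E[X]*E[Y]
E[U] = 6
E[R] = 5
E[Z] = 6 * 5 = 30

30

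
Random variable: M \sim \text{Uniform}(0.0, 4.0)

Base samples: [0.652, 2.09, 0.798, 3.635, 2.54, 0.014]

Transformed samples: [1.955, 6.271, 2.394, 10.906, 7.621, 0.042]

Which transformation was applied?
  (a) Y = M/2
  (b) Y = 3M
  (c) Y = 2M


Checking option (b) Y = 3M:
  M = 0.652 -> Y = 1.955 ✓
  M = 2.09 -> Y = 6.271 ✓
  M = 0.798 -> Y = 2.394 ✓
All samples match this transformation.

(b) 3M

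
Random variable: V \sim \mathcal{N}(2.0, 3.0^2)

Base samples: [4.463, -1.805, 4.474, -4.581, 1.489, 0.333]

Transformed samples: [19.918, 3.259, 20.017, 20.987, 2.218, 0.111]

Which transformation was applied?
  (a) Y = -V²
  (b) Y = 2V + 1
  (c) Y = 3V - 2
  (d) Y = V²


Checking option (d) Y = V²:
  V = 4.463 -> Y = 19.918 ✓
  V = -1.805 -> Y = 3.259 ✓
  V = 4.474 -> Y = 20.017 ✓
All samples match this transformation.

(d) V²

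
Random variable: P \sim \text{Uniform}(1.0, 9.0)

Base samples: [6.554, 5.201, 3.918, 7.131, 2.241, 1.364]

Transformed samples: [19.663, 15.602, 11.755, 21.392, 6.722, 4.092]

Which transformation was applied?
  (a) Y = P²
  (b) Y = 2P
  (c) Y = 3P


Checking option (c) Y = 3P:
  P = 6.554 -> Y = 19.663 ✓
  P = 5.201 -> Y = 15.602 ✓
  P = 3.918 -> Y = 11.755 ✓
All samples match this transformation.

(c) 3P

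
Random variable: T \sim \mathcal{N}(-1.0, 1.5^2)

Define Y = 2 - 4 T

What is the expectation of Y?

For Y = -4T + 2:
E[Y] = -4 * E[T] + 2
E[T] = -1.0 = -1
E[Y] = -4 * (-1) + 2 = 6

6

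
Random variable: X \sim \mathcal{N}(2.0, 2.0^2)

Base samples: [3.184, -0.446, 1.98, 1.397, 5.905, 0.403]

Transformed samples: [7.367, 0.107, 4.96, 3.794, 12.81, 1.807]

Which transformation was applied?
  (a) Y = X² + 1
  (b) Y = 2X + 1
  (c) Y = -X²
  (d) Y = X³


Checking option (b) Y = 2X + 1:
  X = 3.184 -> Y = 7.367 ✓
  X = -0.446 -> Y = 0.107 ✓
  X = 1.98 -> Y = 4.96 ✓
All samples match this transformation.

(b) 2X + 1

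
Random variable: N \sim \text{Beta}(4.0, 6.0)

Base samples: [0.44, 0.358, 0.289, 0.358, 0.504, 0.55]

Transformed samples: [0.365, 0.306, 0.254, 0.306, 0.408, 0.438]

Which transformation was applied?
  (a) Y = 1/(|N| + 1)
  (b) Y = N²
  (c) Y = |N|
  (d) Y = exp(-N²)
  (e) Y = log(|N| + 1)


Checking option (e) Y = log(|N| + 1):
  N = 0.44 -> Y = 0.365 ✓
  N = 0.358 -> Y = 0.306 ✓
  N = 0.289 -> Y = 0.254 ✓
All samples match this transformation.

(e) log(|N| + 1)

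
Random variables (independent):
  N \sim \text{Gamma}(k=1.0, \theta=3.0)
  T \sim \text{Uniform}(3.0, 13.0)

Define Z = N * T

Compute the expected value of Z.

For independent RVs: E[XY] = E[X]*E[Y]
E[N] = 3
E[T] = 8
E[Z] = 3 * 8 = 24

24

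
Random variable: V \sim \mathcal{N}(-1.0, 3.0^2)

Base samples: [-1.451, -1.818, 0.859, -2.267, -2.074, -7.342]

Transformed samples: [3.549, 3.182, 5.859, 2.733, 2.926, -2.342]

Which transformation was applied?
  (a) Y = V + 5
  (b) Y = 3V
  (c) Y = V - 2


Checking option (a) Y = V + 5:
  V = -1.451 -> Y = 3.549 ✓
  V = -1.818 -> Y = 3.182 ✓
  V = 0.859 -> Y = 5.859 ✓
All samples match this transformation.

(a) V + 5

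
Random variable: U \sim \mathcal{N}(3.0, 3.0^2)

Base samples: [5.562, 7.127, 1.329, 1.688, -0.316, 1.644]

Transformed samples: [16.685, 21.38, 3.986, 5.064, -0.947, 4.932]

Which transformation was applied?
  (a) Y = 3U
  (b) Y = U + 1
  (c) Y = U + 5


Checking option (a) Y = 3U:
  U = 5.562 -> Y = 16.685 ✓
  U = 7.127 -> Y = 21.38 ✓
  U = 1.329 -> Y = 3.986 ✓
All samples match this transformation.

(a) 3U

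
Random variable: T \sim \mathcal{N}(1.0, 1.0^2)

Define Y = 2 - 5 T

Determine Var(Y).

For Y = aT + b: Var(Y) = a² * Var(T)
Var(T) = 1.0^2 = 1
Var(Y) = (-5)² * 1 = 25 * 1 = 25

25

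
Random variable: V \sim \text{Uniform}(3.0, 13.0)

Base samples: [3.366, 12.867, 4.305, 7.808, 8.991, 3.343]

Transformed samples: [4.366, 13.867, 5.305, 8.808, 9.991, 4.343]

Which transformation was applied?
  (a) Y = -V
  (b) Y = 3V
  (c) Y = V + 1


Checking option (c) Y = V + 1:
  V = 3.366 -> Y = 4.366 ✓
  V = 12.867 -> Y = 13.867 ✓
  V = 4.305 -> Y = 5.305 ✓
All samples match this transformation.

(c) V + 1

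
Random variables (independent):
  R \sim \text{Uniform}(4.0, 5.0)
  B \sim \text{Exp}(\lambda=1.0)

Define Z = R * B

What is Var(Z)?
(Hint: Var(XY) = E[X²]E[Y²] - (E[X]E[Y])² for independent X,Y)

Var(XY) = E[X²]E[Y²] - (E[X]E[Y])²
E[R] = 4.5, Var(R) = 0.083333333
E[B] = 1, Var(B) = 1
E[R²] = 0.083333333 + 4.5² = 20.333333
E[B²] = 1 + 1² = 2
Var(Z) = 20.333333*2 - (4.5*1)²
= 40.666667 - 20.25 = 20.416667

20.416667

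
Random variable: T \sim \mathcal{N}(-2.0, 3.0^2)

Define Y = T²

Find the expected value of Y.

Using E[X²] = Var(X) + (E[X])²:
E[T] = -2
Var(T) = 3.0^2 = 9
E[T²] = 9 + (-2)² = 9 + 4 = 13

13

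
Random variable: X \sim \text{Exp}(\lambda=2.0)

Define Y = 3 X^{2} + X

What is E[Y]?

E[Y] = 3*E[X²] + 1*E[X]
E[X] = 0.5
E[X²] = Var(X) + (E[X])² = 0.25 + 0.25 = 0.5
E[Y] = 3*0.5 + 1*0.5 = 2

2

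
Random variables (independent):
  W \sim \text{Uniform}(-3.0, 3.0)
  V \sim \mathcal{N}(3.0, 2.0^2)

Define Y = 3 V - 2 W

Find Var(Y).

For independent RVs: Var(aX + bY) = a²Var(X) + b²Var(Y)
Var(W) = 3
Var(V) = 4
Var(Y) = (-2)²*3 + 3²*4
= 4*3 + 9*4 = 48

48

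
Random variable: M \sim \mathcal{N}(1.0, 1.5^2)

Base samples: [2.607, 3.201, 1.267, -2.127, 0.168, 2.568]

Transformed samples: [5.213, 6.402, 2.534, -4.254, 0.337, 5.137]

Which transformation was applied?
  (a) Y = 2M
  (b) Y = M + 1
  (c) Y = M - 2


Checking option (a) Y = 2M:
  M = 2.607 -> Y = 5.213 ✓
  M = 3.201 -> Y = 6.402 ✓
  M = 1.267 -> Y = 2.534 ✓
All samples match this transformation.

(a) 2M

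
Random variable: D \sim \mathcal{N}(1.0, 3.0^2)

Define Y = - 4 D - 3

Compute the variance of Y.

For Y = aD + b: Var(Y) = a² * Var(D)
Var(D) = 3.0^2 = 9
Var(Y) = (-4)² * 9 = 16 * 9 = 144

144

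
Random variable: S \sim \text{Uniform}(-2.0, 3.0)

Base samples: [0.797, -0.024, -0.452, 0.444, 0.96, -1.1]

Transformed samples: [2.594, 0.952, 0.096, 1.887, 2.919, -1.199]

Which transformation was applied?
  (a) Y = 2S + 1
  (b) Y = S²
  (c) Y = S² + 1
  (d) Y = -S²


Checking option (a) Y = 2S + 1:
  S = 0.797 -> Y = 2.594 ✓
  S = -0.024 -> Y = 0.952 ✓
  S = -0.452 -> Y = 0.096 ✓
All samples match this transformation.

(a) 2S + 1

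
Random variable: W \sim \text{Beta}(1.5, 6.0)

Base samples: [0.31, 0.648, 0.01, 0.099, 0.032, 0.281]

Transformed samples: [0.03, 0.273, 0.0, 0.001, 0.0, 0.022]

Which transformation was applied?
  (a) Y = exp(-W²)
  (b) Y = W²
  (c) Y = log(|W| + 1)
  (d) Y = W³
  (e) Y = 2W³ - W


Checking option (d) Y = W³:
  W = 0.31 -> Y = 0.03 ✓
  W = 0.648 -> Y = 0.273 ✓
  W = 0.01 -> Y = 0.0 ✓
All samples match this transformation.

(d) W³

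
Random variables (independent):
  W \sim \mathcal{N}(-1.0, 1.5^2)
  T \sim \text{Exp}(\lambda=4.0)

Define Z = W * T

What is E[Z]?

For independent RVs: E[XY] = E[X]*E[Y]
E[W] = -1
E[T] = 0.25
E[Z] = -1 * 0.25 = -0.25

-0.25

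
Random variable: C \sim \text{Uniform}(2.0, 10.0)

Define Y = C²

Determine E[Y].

Using E[X²] = Var(X) + (E[X])²:
E[C] = 6
Var(C) = (10 - 2)^2/12 = 5.3333333
E[C²] = 5.3333333 + 6² = 5.3333333 + 36 = 41.333333

41.333333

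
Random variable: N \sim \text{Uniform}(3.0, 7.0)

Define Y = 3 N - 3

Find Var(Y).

For Y = aN + b: Var(Y) = a² * Var(N)
Var(N) = (7 - 3)^2/12 = 1.3333333
Var(Y) = 3² * 1.3333333 = 9 * 1.3333333 = 12

12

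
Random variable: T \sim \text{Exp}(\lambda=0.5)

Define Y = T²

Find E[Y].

Using E[X²] = Var(X) + (E[X])²:
E[T] = 2
Var(T) = 1/0.5^2 = 4
E[T²] = 4 + 2² = 4 + 4 = 8

8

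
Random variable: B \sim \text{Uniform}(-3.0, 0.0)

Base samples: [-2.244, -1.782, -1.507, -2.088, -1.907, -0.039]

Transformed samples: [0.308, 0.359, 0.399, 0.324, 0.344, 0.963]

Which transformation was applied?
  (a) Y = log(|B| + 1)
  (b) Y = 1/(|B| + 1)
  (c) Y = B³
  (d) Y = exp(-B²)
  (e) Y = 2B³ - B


Checking option (b) Y = 1/(|B| + 1):
  B = -2.244 -> Y = 0.308 ✓
  B = -1.782 -> Y = 0.359 ✓
  B = -1.507 -> Y = 0.399 ✓
All samples match this transformation.

(b) 1/(|B| + 1)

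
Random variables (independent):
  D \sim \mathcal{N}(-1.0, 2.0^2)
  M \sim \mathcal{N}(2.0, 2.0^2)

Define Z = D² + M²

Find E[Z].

E[Z] = E[D²] + E[M²]
E[D²] = Var(D) + E[D]² = 4 + 1 = 5
E[M²] = Var(M) + E[M]² = 4 + 4 = 8
E[Z] = 5 + 8 = 13

13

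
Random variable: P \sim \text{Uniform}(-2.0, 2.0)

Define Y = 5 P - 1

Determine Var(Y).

For Y = aP + b: Var(Y) = a² * Var(P)
Var(P) = (2 + 2)^2/12 = 1.3333333
Var(Y) = 5² * 1.3333333 = 25 * 1.3333333 = 33.333333

33.333333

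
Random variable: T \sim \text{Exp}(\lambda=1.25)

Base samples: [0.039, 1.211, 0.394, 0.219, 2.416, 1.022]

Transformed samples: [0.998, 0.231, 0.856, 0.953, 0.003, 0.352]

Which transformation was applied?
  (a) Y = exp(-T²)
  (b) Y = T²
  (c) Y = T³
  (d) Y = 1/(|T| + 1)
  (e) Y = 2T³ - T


Checking option (a) Y = exp(-T²):
  T = 0.039 -> Y = 0.998 ✓
  T = 1.211 -> Y = 0.231 ✓
  T = 0.394 -> Y = 0.856 ✓
All samples match this transformation.

(a) exp(-T²)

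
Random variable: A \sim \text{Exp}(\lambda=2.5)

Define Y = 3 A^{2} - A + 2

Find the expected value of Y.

E[Y] = 3*E[A²] - 1*E[A] + 2
E[A] = 0.4
E[A²] = Var(A) + (E[A])² = 0.16 + 0.16 = 0.32
E[Y] = 3*0.32 - 1*0.4 + 2 = 2.56

2.56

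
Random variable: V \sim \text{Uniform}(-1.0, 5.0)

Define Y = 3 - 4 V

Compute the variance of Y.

For Y = aV + b: Var(Y) = a² * Var(V)
Var(V) = (5 + 1)^2/12 = 3
Var(Y) = (-4)² * 3 = 16 * 3 = 48

48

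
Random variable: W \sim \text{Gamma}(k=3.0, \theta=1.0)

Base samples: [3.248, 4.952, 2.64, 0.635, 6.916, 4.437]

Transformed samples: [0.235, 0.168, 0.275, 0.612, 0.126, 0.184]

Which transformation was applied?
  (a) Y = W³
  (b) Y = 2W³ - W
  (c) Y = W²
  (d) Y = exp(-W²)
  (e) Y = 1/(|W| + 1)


Checking option (e) Y = 1/(|W| + 1):
  W = 3.248 -> Y = 0.235 ✓
  W = 4.952 -> Y = 0.168 ✓
  W = 2.64 -> Y = 0.275 ✓
All samples match this transformation.

(e) 1/(|W| + 1)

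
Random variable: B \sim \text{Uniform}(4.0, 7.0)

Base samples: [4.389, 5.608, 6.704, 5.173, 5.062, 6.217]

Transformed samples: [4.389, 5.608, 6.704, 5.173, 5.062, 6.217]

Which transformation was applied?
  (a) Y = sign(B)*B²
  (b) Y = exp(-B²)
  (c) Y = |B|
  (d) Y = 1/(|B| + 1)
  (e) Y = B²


Checking option (c) Y = |B|:
  B = 4.389 -> Y = 4.389 ✓
  B = 5.608 -> Y = 5.608 ✓
  B = 6.704 -> Y = 6.704 ✓
All samples match this transformation.

(c) |B|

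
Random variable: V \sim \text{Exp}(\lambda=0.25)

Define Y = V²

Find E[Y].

E[V²] = Var(V) + (E[V])² = 16 + 16 = 32

32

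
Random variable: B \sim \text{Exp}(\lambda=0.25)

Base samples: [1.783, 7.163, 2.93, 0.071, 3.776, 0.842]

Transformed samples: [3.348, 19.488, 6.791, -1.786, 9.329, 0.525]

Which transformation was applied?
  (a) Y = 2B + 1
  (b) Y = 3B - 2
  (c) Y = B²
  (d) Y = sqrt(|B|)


Checking option (b) Y = 3B - 2:
  B = 1.783 -> Y = 3.348 ✓
  B = 7.163 -> Y = 19.488 ✓
  B = 2.93 -> Y = 6.791 ✓
All samples match this transformation.

(b) 3B - 2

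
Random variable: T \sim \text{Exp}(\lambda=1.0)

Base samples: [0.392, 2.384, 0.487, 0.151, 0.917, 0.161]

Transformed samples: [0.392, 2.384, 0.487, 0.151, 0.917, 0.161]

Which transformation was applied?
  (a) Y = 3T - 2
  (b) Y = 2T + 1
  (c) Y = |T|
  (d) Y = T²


Checking option (c) Y = |T|:
  T = 0.392 -> Y = 0.392 ✓
  T = 2.384 -> Y = 2.384 ✓
  T = 0.487 -> Y = 0.487 ✓
All samples match this transformation.

(c) |T|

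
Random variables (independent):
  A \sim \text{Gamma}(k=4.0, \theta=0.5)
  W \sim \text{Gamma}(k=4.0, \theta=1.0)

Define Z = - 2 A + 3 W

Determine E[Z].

E[Z] = -2*E[A] + 3*E[W]
E[A] = 2
E[W] = 4
E[Z] = -2*2 + 3*4 = 8

8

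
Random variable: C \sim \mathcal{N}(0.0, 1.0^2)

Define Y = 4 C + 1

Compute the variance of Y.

For Y = aC + b: Var(Y) = a² * Var(C)
Var(C) = 1.0^2 = 1
Var(Y) = 4² * 1 = 16 * 1 = 16

16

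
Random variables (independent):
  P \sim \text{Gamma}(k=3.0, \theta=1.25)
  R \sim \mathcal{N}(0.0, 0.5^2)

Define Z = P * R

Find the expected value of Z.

For independent RVs: E[XY] = E[X]*E[Y]
E[P] = 3.75
E[R] = 0
E[Z] = 3.75 * 0 = 0

0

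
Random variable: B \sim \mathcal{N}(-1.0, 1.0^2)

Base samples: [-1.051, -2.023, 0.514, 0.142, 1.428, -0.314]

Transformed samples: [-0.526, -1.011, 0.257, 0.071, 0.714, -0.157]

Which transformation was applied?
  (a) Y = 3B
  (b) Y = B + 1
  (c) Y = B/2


Checking option (c) Y = B/2:
  B = -1.051 -> Y = -0.526 ✓
  B = -2.023 -> Y = -1.011 ✓
  B = 0.514 -> Y = 0.257 ✓
All samples match this transformation.

(c) B/2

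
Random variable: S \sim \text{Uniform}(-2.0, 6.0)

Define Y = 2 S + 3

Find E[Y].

For Y = 2S + 3:
E[Y] = 2 * E[S] + 3
E[S] = (-2 + 6)/2 = 2
E[Y] = 2 * 2 + 3 = 7

7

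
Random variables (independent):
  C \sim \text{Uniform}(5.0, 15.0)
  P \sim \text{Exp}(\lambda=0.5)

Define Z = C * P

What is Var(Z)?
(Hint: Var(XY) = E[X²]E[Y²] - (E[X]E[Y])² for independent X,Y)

Var(XY) = E[X²]E[Y²] - (E[X]E[Y])²
E[C] = 10, Var(C) = 8.3333333
E[P] = 2, Var(P) = 4
E[C²] = 8.3333333 + 10² = 108.33333
E[P²] = 4 + 2² = 8
Var(Z) = 108.33333*8 - (10*2)²
= 866.66667 - 400 = 466.66667

466.66667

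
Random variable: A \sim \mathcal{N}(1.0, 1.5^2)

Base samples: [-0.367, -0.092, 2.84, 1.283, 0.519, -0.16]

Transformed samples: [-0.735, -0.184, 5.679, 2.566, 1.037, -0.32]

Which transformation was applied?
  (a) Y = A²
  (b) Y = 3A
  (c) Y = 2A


Checking option (c) Y = 2A:
  A = -0.367 -> Y = -0.735 ✓
  A = -0.092 -> Y = -0.184 ✓
  A = 2.84 -> Y = 5.679 ✓
All samples match this transformation.

(c) 2A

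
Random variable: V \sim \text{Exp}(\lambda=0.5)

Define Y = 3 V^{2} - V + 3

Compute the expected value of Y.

E[Y] = 3*E[V²] - 1*E[V] + 3
E[V] = 2
E[V²] = Var(V) + (E[V])² = 4 + 4 = 8
E[Y] = 3*8 - 1*2 + 3 = 25

25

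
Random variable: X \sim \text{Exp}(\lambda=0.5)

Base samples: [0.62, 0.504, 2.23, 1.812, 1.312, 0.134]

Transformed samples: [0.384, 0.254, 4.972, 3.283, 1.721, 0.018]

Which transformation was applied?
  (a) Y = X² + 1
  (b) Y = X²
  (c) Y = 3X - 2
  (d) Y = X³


Checking option (b) Y = X²:
  X = 0.62 -> Y = 0.384 ✓
  X = 0.504 -> Y = 0.254 ✓
  X = 2.23 -> Y = 4.972 ✓
All samples match this transformation.

(b) X²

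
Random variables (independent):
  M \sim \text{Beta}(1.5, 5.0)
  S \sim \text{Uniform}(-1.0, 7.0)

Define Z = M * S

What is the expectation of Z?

For independent RVs: E[XY] = E[X]*E[Y]
E[M] = 0.23076923
E[S] = 3
E[Z] = 0.23076923 * 3 = 0.69230769

0.69230769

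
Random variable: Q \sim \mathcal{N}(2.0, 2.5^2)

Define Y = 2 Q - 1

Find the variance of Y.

For Y = aQ + b: Var(Y) = a² * Var(Q)
Var(Q) = 2.5^2 = 6.25
Var(Y) = 2² * 6.25 = 4 * 6.25 = 25

25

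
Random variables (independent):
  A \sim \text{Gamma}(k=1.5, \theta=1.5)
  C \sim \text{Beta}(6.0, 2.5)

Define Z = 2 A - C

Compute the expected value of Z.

E[Z] = 2*E[A] - 1*E[C]
E[A] = 2.25
E[C] = 0.70588235
E[Z] = 2*2.25 - 1*0.70588235 = 3.7941176

3.7941176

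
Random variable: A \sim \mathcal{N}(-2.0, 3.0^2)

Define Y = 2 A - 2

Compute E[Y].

For Y = 2A - 2:
E[Y] = 2 * E[A] - 2
E[A] = -2.0 = -2
E[Y] = 2 * (-2) - 2 = -6

-6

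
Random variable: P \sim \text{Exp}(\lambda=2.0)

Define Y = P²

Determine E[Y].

E[P²] = Var(P) + (E[P])² = 0.25 + 0.25 = 0.5

0.5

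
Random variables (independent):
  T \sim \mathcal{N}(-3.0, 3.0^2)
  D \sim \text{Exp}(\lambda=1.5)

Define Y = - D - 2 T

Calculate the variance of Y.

For independent RVs: Var(aX + bY) = a²Var(X) + b²Var(Y)
Var(T) = 9
Var(D) = 0.44444444
Var(Y) = (-2)²*9 + (-1)²*0.44444444
= 4*9 + 1*0.44444444 = 36.444444

36.444444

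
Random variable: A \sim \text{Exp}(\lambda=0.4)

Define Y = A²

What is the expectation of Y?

Using E[X²] = Var(X) + (E[X])²:
E[A] = 2.5
Var(A) = 1/0.4^2 = 6.25
E[A²] = 6.25 + 2.5² = 6.25 + 6.25 = 12.5

12.5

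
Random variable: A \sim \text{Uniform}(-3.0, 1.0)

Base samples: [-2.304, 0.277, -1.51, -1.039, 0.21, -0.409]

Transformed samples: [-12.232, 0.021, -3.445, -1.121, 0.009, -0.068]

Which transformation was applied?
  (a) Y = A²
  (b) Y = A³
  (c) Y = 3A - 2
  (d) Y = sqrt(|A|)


Checking option (b) Y = A³:
  A = -2.304 -> Y = -12.232 ✓
  A = 0.277 -> Y = 0.021 ✓
  A = -1.51 -> Y = -3.445 ✓
All samples match this transformation.

(b) A³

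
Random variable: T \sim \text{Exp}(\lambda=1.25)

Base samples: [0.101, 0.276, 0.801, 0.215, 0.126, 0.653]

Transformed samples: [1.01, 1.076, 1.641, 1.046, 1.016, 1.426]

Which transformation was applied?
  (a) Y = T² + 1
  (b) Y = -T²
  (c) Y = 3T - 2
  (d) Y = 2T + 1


Checking option (a) Y = T² + 1:
  T = 0.101 -> Y = 1.01 ✓
  T = 0.276 -> Y = 1.076 ✓
  T = 0.801 -> Y = 1.641 ✓
All samples match this transformation.

(a) T² + 1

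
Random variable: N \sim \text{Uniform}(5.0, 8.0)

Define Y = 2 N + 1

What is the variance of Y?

For Y = aN + b: Var(Y) = a² * Var(N)
Var(N) = (8 - 5)^2/12 = 0.75
Var(Y) = 2² * 0.75 = 4 * 0.75 = 3

3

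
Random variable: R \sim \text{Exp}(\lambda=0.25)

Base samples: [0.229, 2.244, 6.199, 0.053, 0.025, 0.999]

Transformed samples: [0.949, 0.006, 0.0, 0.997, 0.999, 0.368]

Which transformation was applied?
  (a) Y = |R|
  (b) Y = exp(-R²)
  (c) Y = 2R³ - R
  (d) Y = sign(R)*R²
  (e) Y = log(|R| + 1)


Checking option (b) Y = exp(-R²):
  R = 0.229 -> Y = 0.949 ✓
  R = 2.244 -> Y = 0.006 ✓
  R = 6.199 -> Y = 0.0 ✓
All samples match this transformation.

(b) exp(-R²)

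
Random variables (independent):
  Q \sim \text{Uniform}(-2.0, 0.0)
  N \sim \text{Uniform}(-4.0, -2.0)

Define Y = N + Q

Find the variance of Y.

For independent RVs: Var(aX + bY) = a²Var(X) + b²Var(Y)
Var(Q) = 0.33333333
Var(N) = 0.33333333
Var(Y) = 1²*0.33333333 + 1²*0.33333333
= 1*0.33333333 + 1*0.33333333 = 0.66666667

0.66666667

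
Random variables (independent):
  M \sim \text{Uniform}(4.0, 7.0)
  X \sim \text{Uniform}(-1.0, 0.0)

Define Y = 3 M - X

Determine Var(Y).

For independent RVs: Var(aX + bY) = a²Var(X) + b²Var(Y)
Var(M) = 0.75
Var(X) = 0.083333333
Var(Y) = 3²*0.75 + (-1)²*0.083333333
= 9*0.75 + 1*0.083333333 = 6.8333333

6.8333333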